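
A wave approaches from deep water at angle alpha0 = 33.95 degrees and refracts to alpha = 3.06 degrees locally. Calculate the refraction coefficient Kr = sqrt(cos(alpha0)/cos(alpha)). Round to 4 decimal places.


Kr = sqrt(cos(alpha0) / cos(alpha))
cos(33.95) = 0.829525
cos(3.06) = 0.998574
Kr = sqrt(0.829525 / 0.998574)
Kr = sqrt(0.830710)
Kr = 0.9114

0.9114


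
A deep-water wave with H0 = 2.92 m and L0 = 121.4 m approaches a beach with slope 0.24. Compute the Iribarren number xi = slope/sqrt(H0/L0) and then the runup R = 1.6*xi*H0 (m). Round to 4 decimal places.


xi = slope / sqrt(H0/L0)
H0/L0 = 2.92/121.4 = 0.024053
sqrt(0.024053) = 0.155089
xi = 0.24 / 0.155089 = 1.547495
R = 1.6 * xi * H0 = 1.6 * 1.547495 * 2.92
R = 7.2299 m

7.2299


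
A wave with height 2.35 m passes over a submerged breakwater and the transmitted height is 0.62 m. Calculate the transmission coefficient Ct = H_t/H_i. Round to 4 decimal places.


Ct = H_t / H_i
Ct = 0.62 / 2.35
Ct = 0.2638

0.2638


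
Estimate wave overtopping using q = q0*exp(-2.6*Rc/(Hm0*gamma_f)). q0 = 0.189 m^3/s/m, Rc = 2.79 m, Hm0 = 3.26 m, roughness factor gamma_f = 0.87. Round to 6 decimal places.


q = q0 * exp(-2.6 * Rc / (Hm0 * gamma_f))
Exponent = -2.6 * 2.79 / (3.26 * 0.87)
= -2.6 * 2.79 / 2.8362
= -2.557648
exp(-2.557648) = 0.077487
q = 0.189 * 0.077487
q = 0.014645 m^3/s/m

0.014645


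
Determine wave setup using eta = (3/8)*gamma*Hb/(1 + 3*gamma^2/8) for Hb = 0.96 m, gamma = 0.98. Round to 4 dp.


eta = (3/8) * gamma * Hb / (1 + 3*gamma^2/8)
Numerator = (3/8) * 0.98 * 0.96 = 0.352800
Denominator = 1 + 3*0.98^2/8 = 1 + 0.360150 = 1.360150
eta = 0.352800 / 1.360150
eta = 0.2594 m

0.2594


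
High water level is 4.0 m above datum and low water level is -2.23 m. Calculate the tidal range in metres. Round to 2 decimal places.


Tidal range = High water - Low water
Tidal range = 4.0 - (-2.23)
Tidal range = 6.23 m

6.23


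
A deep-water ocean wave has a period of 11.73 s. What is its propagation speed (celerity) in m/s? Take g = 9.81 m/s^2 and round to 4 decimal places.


We use the deep-water celerity formula:
C = g * T / (2 * pi)
C = 9.81 * 11.73 / (2 * 3.14159...)
C = 115.071300 / 6.283185
C = 18.3142 m/s

18.3142


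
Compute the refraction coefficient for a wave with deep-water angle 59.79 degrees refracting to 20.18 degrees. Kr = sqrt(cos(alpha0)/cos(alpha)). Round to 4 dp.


Kr = sqrt(cos(alpha0) / cos(alpha))
cos(59.79) = 0.503171
cos(20.18) = 0.938613
Kr = sqrt(0.503171 / 0.938613)
Kr = sqrt(0.536079)
Kr = 0.7322

0.7322


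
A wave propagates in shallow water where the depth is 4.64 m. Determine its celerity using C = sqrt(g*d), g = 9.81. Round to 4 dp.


Using the shallow-water approximation:
C = sqrt(g * d) = sqrt(9.81 * 4.64)
C = sqrt(45.5184)
C = 6.7467 m/s

6.7467


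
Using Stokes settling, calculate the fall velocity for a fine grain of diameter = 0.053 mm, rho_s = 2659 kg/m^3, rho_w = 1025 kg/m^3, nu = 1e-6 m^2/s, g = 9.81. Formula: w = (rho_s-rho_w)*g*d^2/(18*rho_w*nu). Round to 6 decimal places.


w = (rho_s - rho_w) * g * d^2 / (18 * rho_w * nu)
d = 0.053 mm = 0.000053 m
rho_s - rho_w = 2659 - 1025 = 1634
Numerator = 1634 * 9.81 * (0.000053)^2 = 0.000045026978
Denominator = 18 * 1025 * 1e-6 = 0.018450
w = 0.002440 m/s

0.002440


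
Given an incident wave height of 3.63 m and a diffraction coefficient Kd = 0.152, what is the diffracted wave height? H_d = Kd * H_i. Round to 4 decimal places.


H_d = Kd * H_i
H_d = 0.152 * 3.63
H_d = 0.5518 m

0.5518


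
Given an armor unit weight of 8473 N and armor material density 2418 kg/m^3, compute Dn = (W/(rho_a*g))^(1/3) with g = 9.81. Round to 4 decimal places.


V = W / (rho_a * g)
V = 8473 / (2418 * 9.81)
V = 8473 / 23720.58
V = 0.357200 m^3
Dn = V^(1/3) = 0.357200^(1/3)
Dn = 0.7095 m

0.7095


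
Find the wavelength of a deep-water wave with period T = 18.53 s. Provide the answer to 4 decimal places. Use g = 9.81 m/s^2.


L0 = g * T^2 / (2 * pi)
L0 = 9.81 * 18.53^2 / (2 * pi)
L0 = 9.81 * 343.3609 / 6.28319
L0 = 3368.3704 / 6.28319
L0 = 536.0928 m

536.0928


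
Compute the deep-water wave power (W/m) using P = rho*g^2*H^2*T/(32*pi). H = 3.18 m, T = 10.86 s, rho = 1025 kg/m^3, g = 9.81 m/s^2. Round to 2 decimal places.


P = rho * g^2 * H^2 * T / (32 * pi)
P = 1025 * 9.81^2 * 3.18^2 * 10.86 / (32 * pi)
P = 1025 * 96.2361 * 10.1124 * 10.86 / 100.53096
P = 107757.15 W/m

107757.15


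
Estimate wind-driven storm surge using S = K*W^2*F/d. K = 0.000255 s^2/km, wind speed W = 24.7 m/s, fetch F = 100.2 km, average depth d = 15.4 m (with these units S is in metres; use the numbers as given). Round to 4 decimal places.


S = K * W^2 * F / d
W^2 = 24.7^2 = 610.09
S = 0.000255 * 610.09 * 100.2 / 15.4
Numerator = 0.000255 * 610.09 * 100.2 = 15.588410
S = 15.588410 / 15.4 = 1.0122 m

1.0122


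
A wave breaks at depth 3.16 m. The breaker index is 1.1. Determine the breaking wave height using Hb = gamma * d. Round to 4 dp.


Hb = gamma * d
Hb = 1.1 * 3.16
Hb = 3.4760 m

3.4760


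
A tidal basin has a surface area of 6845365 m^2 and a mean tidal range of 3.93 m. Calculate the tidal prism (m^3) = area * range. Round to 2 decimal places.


Tidal prism = Area * Tidal range
P = 6845365 * 3.93
P = 26902284.45 m^3

26902284.45


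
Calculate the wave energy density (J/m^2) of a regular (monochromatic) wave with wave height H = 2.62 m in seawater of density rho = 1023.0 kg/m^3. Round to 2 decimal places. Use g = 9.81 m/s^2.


E = (1/8) * rho * g * H^2
E = (1/8) * 1023.0 * 9.81 * 2.62^2
E = 0.125 * 1023.0 * 9.81 * 6.8644
E = 8611.07 J/m^2

8611.07


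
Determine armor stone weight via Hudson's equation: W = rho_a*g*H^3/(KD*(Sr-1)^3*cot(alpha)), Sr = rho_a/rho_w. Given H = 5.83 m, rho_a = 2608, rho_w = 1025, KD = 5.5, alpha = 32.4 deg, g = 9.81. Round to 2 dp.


Sr = rho_a / rho_w = 2608 / 1025 = 2.544390
(Sr - 1) = 1.544390
(Sr - 1)^3 = 3.683589
cot(32.4) = 1 / tan(32.4) = 1 / 0.634619 = 1.575748
Numerator = 2608 * 9.81 * 5.83^3 = 5069699.9771
Denominator = 5.5 * 3.683589 * 1.575748 = 31.924240
W = 5069699.9771 / 31.924240
W = 158804.09 N

158804.09


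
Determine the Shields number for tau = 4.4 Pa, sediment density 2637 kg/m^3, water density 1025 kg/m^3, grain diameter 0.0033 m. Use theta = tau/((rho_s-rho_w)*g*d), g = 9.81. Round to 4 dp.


theta = tau / ((rho_s - rho_w) * g * d)
rho_s - rho_w = 2637 - 1025 = 1612
Denominator = 1612 * 9.81 * 0.0033 = 52.185276
theta = 4.4 / 52.185276
theta = 0.0843

0.0843


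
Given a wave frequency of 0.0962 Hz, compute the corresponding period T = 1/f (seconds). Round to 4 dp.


T = 1 / f
T = 1 / 0.0962
T = 10.3950 s

10.3950


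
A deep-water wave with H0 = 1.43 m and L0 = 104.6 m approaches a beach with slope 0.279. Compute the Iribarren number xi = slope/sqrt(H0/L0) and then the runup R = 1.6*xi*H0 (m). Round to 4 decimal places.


xi = slope / sqrt(H0/L0)
H0/L0 = 1.43/104.6 = 0.013671
sqrt(0.013671) = 0.116924
xi = 0.279 / 0.116924 = 2.386174
R = 1.6 * xi * H0 = 1.6 * 2.386174 * 1.43
R = 5.4596 m

5.4596


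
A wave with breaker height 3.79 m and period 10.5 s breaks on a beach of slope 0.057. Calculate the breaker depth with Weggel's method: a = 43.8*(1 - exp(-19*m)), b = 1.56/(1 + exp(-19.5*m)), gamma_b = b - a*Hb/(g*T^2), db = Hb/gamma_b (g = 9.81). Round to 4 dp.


a = 43.8 * (1 - exp(-19 * m))
exp(-19 * 0.057) = exp(-1.0830) = 0.338578
a = 43.8 * (1 - 0.338578) = 28.970272
b = 1.56 / (1 + exp(-19.5 * m))
exp(-19.5 * 0.057) = exp(-1.1115) = 0.329065
b = 1.56 / (1 + 0.329065) = 1.173757
Hb / (g * T^2) = 3.79 / (9.81 * 10.5^2) = 3.79 / 1081.5525 = 0.00350422
gamma_b = b - a * Hb/(g*T^2) = 1.173757 - 28.970272 * 0.00350422 = 1.072239
db = Hb / gamma_b = 3.79 / 1.072239
db = 3.5347 m

3.5347


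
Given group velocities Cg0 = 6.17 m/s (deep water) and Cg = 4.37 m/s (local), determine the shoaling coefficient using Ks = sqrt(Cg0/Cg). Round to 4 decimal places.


Ks = sqrt(Cg0 / Cg)
Ks = sqrt(6.17 / 4.37)
Ks = sqrt(1.4119)
Ks = 1.1882

1.1882


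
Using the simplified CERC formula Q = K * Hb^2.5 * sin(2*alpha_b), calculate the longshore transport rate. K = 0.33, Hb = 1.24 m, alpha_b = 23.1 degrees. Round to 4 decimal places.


Q = K * Hb^2.5 * sin(2 * alpha_b)
Hb^2.5 = 1.24^2.5 = 1.712199
sin(2 * 23.1) = sin(46.2) = 0.721760
Q = 0.33 * 1.712199 * 0.721760
Q = 0.4078 m^3/s

0.4078


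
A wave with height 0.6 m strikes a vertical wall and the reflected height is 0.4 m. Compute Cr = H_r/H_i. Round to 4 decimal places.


Cr = H_r / H_i
Cr = 0.4 / 0.6
Cr = 0.6667

0.6667


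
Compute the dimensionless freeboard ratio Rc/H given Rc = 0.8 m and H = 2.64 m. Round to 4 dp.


Relative freeboard = Rc / H
= 0.8 / 2.64
= 0.3030

0.3030


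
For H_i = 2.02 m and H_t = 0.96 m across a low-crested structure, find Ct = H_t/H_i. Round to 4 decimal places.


Ct = H_t / H_i
Ct = 0.96 / 2.02
Ct = 0.4752

0.4752


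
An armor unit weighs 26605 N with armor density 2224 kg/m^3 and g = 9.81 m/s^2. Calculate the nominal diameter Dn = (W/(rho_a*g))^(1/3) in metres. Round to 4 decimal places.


V = W / (rho_a * g)
V = 26605 / (2224 * 9.81)
V = 26605 / 21817.44
V = 1.219437 m^3
Dn = V^(1/3) = 1.219437^(1/3)
Dn = 1.0684 m

1.0684


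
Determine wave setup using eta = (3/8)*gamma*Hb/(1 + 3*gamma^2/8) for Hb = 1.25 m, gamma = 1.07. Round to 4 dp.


eta = (3/8) * gamma * Hb / (1 + 3*gamma^2/8)
Numerator = (3/8) * 1.07 * 1.25 = 0.501563
Denominator = 1 + 3*1.07^2/8 = 1 + 0.429338 = 1.429338
eta = 0.501563 / 1.429338
eta = 0.3509 m

0.3509


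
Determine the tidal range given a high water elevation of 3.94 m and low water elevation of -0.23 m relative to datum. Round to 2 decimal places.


Tidal range = High water - Low water
Tidal range = 3.94 - (-0.23)
Tidal range = 4.17 m

4.17


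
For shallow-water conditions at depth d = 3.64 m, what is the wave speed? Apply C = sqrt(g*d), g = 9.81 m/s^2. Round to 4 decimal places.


Using the shallow-water approximation:
C = sqrt(g * d) = sqrt(9.81 * 3.64)
C = sqrt(35.7084)
C = 5.9757 m/s

5.9757


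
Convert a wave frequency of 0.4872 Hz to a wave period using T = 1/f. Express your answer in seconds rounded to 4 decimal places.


T = 1 / f
T = 1 / 0.4872
T = 2.0525 s

2.0525


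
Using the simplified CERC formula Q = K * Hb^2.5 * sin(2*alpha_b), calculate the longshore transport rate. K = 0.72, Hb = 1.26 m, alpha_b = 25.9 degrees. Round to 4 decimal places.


Q = K * Hb^2.5 * sin(2 * alpha_b)
Hb^2.5 = 1.26^2.5 = 1.782077
sin(2 * 25.9) = sin(51.8) = 0.785857
Q = 0.72 * 1.782077 * 0.785857
Q = 1.0083 m^3/s

1.0083


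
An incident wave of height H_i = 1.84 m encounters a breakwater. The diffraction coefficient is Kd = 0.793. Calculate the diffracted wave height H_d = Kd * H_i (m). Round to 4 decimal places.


H_d = Kd * H_i
H_d = 0.793 * 1.84
H_d = 1.4591 m

1.4591


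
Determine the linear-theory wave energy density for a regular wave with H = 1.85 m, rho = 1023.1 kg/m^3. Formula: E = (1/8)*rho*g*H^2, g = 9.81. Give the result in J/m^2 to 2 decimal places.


E = (1/8) * rho * g * H^2
E = (1/8) * 1023.1 * 9.81 * 1.85^2
E = 0.125 * 1023.1 * 9.81 * 3.4225
E = 4293.79 J/m^2

4293.79


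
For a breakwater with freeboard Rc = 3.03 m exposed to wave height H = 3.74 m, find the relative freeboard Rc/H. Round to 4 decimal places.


Relative freeboard = Rc / H
= 3.03 / 3.74
= 0.8102

0.8102


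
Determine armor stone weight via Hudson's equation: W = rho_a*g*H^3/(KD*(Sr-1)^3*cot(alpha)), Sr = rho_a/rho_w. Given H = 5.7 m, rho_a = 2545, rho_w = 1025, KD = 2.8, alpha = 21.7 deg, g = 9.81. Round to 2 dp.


Sr = rho_a / rho_w = 2545 / 1025 = 2.482927
(Sr - 1) = 1.482927
(Sr - 1)^3 = 3.261063
cot(21.7) = 1 / tan(21.7) = 1 / 0.397948 = 2.512889
Numerator = 2545 * 9.81 * 5.7^3 = 4623611.7749
Denominator = 2.8 * 3.261063 * 2.512889 = 22.945129
W = 4623611.7749 / 22.945129
W = 201507.33 N

201507.33


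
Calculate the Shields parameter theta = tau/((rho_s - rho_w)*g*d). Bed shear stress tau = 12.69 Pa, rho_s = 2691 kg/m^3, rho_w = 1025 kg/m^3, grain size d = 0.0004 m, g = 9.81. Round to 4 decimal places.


theta = tau / ((rho_s - rho_w) * g * d)
rho_s - rho_w = 2691 - 1025 = 1666
Denominator = 1666 * 9.81 * 0.0004 = 6.537384
theta = 12.69 / 6.537384
theta = 1.9411

1.9411


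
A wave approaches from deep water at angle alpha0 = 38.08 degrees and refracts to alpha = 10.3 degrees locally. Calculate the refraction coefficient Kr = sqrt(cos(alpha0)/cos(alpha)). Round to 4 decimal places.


Kr = sqrt(cos(alpha0) / cos(alpha))
cos(38.08) = 0.787150
cos(10.3) = 0.983885
Kr = sqrt(0.787150 / 0.983885)
Kr = sqrt(0.800043)
Kr = 0.8945

0.8945


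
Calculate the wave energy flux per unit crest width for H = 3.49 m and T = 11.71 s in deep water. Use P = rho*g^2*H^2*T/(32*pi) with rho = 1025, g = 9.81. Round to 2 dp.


P = rho * g^2 * H^2 * T / (32 * pi)
P = 1025 * 9.81^2 * 3.49^2 * 11.71 / (32 * pi)
P = 1025 * 96.2361 * 12.1801 * 11.71 / 100.53096
P = 139948.99 W/m

139948.99


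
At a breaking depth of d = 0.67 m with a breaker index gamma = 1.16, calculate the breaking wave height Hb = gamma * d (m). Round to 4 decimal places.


Hb = gamma * d
Hb = 1.16 * 0.67
Hb = 0.7772 m

0.7772


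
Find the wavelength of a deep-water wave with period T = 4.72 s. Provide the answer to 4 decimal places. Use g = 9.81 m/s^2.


L0 = g * T^2 / (2 * pi)
L0 = 9.81 * 4.72^2 / (2 * pi)
L0 = 9.81 * 22.2784 / 6.28319
L0 = 218.5511 / 6.28319
L0 = 34.7835 m

34.7835


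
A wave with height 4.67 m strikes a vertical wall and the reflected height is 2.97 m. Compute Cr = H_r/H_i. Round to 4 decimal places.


Cr = H_r / H_i
Cr = 2.97 / 4.67
Cr = 0.6360

0.6360


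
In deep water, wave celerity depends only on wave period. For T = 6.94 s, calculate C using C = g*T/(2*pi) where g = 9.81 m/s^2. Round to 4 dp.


We use the deep-water celerity formula:
C = g * T / (2 * pi)
C = 9.81 * 6.94 / (2 * 3.14159...)
C = 68.081400 / 6.283185
C = 10.8355 m/s

10.8355


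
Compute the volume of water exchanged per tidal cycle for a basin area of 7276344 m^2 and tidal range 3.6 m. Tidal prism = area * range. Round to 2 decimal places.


Tidal prism = Area * Tidal range
P = 7276344 * 3.6
P = 26194838.40 m^3

26194838.40


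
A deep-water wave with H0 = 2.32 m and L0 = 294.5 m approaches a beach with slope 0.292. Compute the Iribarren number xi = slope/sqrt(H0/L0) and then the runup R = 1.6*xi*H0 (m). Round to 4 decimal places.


xi = slope / sqrt(H0/L0)
H0/L0 = 2.32/294.5 = 0.007878
sqrt(0.007878) = 0.088757
xi = 0.292 / 0.088757 = 3.289891
R = 1.6 * xi * H0 = 1.6 * 3.289891 * 2.32
R = 12.2121 m

12.2121


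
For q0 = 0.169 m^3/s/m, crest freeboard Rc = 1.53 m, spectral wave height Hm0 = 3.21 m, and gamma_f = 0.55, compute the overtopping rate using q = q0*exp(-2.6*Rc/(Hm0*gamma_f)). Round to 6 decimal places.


q = q0 * exp(-2.6 * Rc / (Hm0 * gamma_f))
Exponent = -2.6 * 1.53 / (3.21 * 0.55)
= -2.6 * 1.53 / 1.7655
= -2.253186
exp(-2.253186) = 0.105064
q = 0.169 * 0.105064
q = 0.017756 m^3/s/m

0.017756


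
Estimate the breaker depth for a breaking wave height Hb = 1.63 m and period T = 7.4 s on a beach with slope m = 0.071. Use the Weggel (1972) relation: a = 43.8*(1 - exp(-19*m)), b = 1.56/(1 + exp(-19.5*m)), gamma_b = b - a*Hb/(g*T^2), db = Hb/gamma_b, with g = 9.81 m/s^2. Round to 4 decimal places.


a = 43.8 * (1 - exp(-19 * m))
exp(-19 * 0.071) = exp(-1.3490) = 0.259500
a = 43.8 * (1 - 0.259500) = 32.433916
b = 1.56 / (1 + exp(-19.5 * m))
exp(-19.5 * 0.071) = exp(-1.3845) = 0.250449
b = 1.56 / (1 + 0.250449) = 1.247552
Hb / (g * T^2) = 1.63 / (9.81 * 7.4^2) = 1.63 / 537.1956 = 0.00303428
gamma_b = b - a * Hb/(g*T^2) = 1.247552 - 32.433916 * 0.00303428 = 1.149138
db = Hb / gamma_b = 1.63 / 1.149138
db = 1.4185 m

1.4185


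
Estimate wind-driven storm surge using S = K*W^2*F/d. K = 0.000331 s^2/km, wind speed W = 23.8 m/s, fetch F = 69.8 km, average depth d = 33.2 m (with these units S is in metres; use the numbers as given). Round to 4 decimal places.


S = K * W^2 * F / d
W^2 = 23.8^2 = 566.44
S = 0.000331 * 566.44 * 69.8 / 33.2
Numerator = 0.000331 * 566.44 * 69.8 = 13.086916
S = 13.086916 / 33.2 = 0.3942 m

0.3942


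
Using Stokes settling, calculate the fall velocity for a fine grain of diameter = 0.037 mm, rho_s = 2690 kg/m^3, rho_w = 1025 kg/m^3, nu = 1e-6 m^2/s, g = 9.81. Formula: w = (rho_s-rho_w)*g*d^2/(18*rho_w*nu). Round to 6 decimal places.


w = (rho_s - rho_w) * g * d^2 / (18 * rho_w * nu)
d = 0.037 mm = 0.000037 m
rho_s - rho_w = 2690 - 1025 = 1665
Numerator = 1665 * 9.81 * (0.000037)^2 = 0.000022360767
Denominator = 18 * 1025 * 1e-6 = 0.018450
w = 0.001212 m/s

0.001212


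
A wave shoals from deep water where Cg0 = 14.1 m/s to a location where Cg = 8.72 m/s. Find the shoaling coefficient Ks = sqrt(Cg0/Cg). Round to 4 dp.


Ks = sqrt(Cg0 / Cg)
Ks = sqrt(14.1 / 8.72)
Ks = sqrt(1.6170)
Ks = 1.2716

1.2716


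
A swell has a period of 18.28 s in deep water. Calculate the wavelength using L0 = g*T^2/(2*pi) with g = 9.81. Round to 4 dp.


L0 = g * T^2 / (2 * pi)
L0 = 9.81 * 18.28^2 / (2 * pi)
L0 = 9.81 * 334.1584 / 6.28319
L0 = 3278.0939 / 6.28319
L0 = 521.7248 m

521.7248


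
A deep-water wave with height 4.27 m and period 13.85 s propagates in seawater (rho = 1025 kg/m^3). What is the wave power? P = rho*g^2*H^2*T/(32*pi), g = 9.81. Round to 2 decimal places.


P = rho * g^2 * H^2 * T / (32 * pi)
P = 1025 * 9.81^2 * 4.27^2 * 13.85 / (32 * pi)
P = 1025 * 96.2361 * 18.2329 * 13.85 / 100.53096
P = 247780.74 W/m

247780.74


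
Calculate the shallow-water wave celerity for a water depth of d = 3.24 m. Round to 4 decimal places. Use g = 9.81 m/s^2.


Using the shallow-water approximation:
C = sqrt(g * d) = sqrt(9.81 * 3.24)
C = sqrt(31.7844)
C = 5.6378 m/s

5.6378


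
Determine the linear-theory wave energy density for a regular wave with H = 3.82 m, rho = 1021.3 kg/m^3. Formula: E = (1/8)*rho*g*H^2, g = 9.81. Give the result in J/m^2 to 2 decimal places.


E = (1/8) * rho * g * H^2
E = (1/8) * 1021.3 * 9.81 * 3.82^2
E = 0.125 * 1021.3 * 9.81 * 14.5924
E = 18275.07 J/m^2

18275.07


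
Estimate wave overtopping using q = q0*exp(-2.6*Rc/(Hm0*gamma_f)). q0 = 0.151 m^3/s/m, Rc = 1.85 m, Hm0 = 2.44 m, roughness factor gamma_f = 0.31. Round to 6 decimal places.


q = q0 * exp(-2.6 * Rc / (Hm0 * gamma_f))
Exponent = -2.6 * 1.85 / (2.44 * 0.31)
= -2.6 * 1.85 / 0.7564
= -6.359069
exp(-6.359069) = 0.001731
q = 0.151 * 0.001731
q = 0.000261 m^3/s/m

0.000261


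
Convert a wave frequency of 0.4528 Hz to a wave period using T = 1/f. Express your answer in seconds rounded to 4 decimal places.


T = 1 / f
T = 1 / 0.4528
T = 2.2085 s

2.2085


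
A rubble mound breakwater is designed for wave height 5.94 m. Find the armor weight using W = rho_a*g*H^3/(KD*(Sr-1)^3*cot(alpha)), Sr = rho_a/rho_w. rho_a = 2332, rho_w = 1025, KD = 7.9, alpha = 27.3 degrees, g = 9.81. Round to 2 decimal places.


Sr = rho_a / rho_w = 2332 / 1025 = 2.275122
(Sr - 1) = 1.275122
(Sr - 1)^3 = 2.073267
cot(27.3) = 1 / tan(27.3) = 1 / 0.516138 = 1.937465
Numerator = 2332 * 9.81 * 5.94^3 = 4794649.7614
Denominator = 7.9 * 2.073267 * 1.937465 = 31.733357
W = 4794649.7614 / 31.733357
W = 151091.79 N

151091.79


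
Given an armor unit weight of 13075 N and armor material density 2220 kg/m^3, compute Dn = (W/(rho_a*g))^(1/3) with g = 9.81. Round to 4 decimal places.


V = W / (rho_a * g)
V = 13075 / (2220 * 9.81)
V = 13075 / 21778.20
V = 0.600371 m^3
Dn = V^(1/3) = 0.600371^(1/3)
Dn = 0.8436 m

0.8436


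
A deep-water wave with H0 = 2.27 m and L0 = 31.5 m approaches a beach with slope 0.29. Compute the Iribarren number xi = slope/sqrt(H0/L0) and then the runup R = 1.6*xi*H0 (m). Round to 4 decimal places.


xi = slope / sqrt(H0/L0)
H0/L0 = 2.27/31.5 = 0.072063
sqrt(0.072063) = 0.268446
xi = 0.29 / 0.268446 = 1.080290
R = 1.6 * xi * H0 = 1.6 * 1.080290 * 2.27
R = 3.9236 m

3.9236


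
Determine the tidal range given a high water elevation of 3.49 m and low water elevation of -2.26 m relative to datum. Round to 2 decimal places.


Tidal range = High water - Low water
Tidal range = 3.49 - (-2.26)
Tidal range = 5.75 m

5.75


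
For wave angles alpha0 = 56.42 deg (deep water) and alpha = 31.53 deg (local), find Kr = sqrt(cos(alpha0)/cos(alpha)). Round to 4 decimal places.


Kr = sqrt(cos(alpha0) / cos(alpha))
cos(56.42) = 0.553101
cos(31.53) = 0.852366
Kr = sqrt(0.553101 / 0.852366)
Kr = sqrt(0.648900)
Kr = 0.8055

0.8055


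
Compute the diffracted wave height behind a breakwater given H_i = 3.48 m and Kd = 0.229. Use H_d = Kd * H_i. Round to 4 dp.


H_d = Kd * H_i
H_d = 0.229 * 3.48
H_d = 0.7969 m

0.7969


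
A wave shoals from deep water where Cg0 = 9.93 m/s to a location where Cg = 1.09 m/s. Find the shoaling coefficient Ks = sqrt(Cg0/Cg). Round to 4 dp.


Ks = sqrt(Cg0 / Cg)
Ks = sqrt(9.93 / 1.09)
Ks = sqrt(9.1101)
Ks = 3.0183

3.0183


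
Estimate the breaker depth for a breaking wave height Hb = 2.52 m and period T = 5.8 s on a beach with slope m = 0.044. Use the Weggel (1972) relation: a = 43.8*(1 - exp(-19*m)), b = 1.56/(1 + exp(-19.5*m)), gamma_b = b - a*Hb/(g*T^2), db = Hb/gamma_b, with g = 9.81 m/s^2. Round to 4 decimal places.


a = 43.8 * (1 - exp(-19 * m))
exp(-19 * 0.044) = exp(-0.8360) = 0.433441
a = 43.8 * (1 - 0.433441) = 24.815292
b = 1.56 / (1 + exp(-19.5 * m))
exp(-19.5 * 0.044) = exp(-0.8580) = 0.424009
b = 1.56 / (1 + 0.424009) = 1.095498
Hb / (g * T^2) = 2.52 / (9.81 * 5.8^2) = 2.52 / 330.0084 = 0.00763617
gamma_b = b - a * Hb/(g*T^2) = 1.095498 - 24.815292 * 0.00763617 = 0.906005
db = Hb / gamma_b = 2.52 / 0.906005
db = 2.7814 m

2.7814


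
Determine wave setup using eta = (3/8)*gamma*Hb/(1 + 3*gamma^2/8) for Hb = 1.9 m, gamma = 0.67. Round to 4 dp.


eta = (3/8) * gamma * Hb / (1 + 3*gamma^2/8)
Numerator = (3/8) * 0.67 * 1.9 = 0.477375
Denominator = 1 + 3*0.67^2/8 = 1 + 0.168338 = 1.168338
eta = 0.477375 / 1.168338
eta = 0.4086 m

0.4086


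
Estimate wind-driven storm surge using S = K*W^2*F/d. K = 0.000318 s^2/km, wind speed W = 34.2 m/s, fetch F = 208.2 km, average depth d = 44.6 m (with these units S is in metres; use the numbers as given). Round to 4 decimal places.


S = K * W^2 * F / d
W^2 = 34.2^2 = 1169.64
S = 0.000318 * 1169.64 * 208.2 / 44.6
Numerator = 0.000318 * 1169.64 * 208.2 = 77.439057
S = 77.439057 / 44.6 = 1.7363 m

1.7363


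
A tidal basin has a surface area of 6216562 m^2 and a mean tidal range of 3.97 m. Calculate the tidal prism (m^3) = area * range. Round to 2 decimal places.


Tidal prism = Area * Tidal range
P = 6216562 * 3.97
P = 24679751.14 m^3

24679751.14


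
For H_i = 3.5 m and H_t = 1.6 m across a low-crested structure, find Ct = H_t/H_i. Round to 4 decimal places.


Ct = H_t / H_i
Ct = 1.6 / 3.5
Ct = 0.4571

0.4571


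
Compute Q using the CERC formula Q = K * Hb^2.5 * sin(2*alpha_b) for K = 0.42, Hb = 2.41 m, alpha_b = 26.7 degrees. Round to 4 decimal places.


Q = K * Hb^2.5 * sin(2 * alpha_b)
Hb^2.5 = 2.41^2.5 = 9.016596
sin(2 * 26.7) = sin(53.4) = 0.802817
Q = 0.42 * 9.016596 * 0.802817
Q = 3.0402 m^3/s

3.0402


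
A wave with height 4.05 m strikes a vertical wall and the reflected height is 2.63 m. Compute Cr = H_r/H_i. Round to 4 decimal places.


Cr = H_r / H_i
Cr = 2.63 / 4.05
Cr = 0.6494

0.6494


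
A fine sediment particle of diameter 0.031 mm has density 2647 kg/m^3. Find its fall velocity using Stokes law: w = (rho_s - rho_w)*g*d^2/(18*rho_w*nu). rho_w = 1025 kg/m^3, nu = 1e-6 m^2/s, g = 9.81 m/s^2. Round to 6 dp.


w = (rho_s - rho_w) * g * d^2 / (18 * rho_w * nu)
d = 0.031 mm = 0.000031 m
rho_s - rho_w = 2647 - 1025 = 1622
Numerator = 1622 * 9.81 * (0.000031)^2 = 0.000015291259
Denominator = 18 * 1025 * 1e-6 = 0.018450
w = 0.000829 m/s

0.000829


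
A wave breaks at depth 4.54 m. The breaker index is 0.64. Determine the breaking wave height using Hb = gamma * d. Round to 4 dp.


Hb = gamma * d
Hb = 0.64 * 4.54
Hb = 2.9056 m

2.9056


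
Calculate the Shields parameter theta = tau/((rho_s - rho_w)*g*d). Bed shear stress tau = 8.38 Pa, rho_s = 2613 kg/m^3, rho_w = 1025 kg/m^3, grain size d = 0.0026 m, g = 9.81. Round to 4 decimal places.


theta = tau / ((rho_s - rho_w) * g * d)
rho_s - rho_w = 2613 - 1025 = 1588
Denominator = 1588 * 9.81 * 0.0026 = 40.503528
theta = 8.38 / 40.503528
theta = 0.2069

0.2069


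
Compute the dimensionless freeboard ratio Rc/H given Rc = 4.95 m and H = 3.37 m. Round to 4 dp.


Relative freeboard = Rc / H
= 4.95 / 3.37
= 1.4688

1.4688


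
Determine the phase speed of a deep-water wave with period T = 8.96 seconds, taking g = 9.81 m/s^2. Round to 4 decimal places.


We use the deep-water celerity formula:
C = g * T / (2 * pi)
C = 9.81 * 8.96 / (2 * 3.14159...)
C = 87.897600 / 6.283185
C = 13.9893 m/s

13.9893


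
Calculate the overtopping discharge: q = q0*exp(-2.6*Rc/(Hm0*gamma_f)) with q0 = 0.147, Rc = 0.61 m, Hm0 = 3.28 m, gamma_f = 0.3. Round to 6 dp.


q = q0 * exp(-2.6 * Rc / (Hm0 * gamma_f))
Exponent = -2.6 * 0.61 / (3.28 * 0.3)
= -2.6 * 0.61 / 0.9840
= -1.611789
exp(-1.611789) = 0.199530
q = 0.147 * 0.199530
q = 0.029331 m^3/s/m

0.029331


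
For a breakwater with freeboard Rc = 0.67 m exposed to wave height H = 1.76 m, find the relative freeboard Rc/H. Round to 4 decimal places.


Relative freeboard = Rc / H
= 0.67 / 1.76
= 0.3807

0.3807


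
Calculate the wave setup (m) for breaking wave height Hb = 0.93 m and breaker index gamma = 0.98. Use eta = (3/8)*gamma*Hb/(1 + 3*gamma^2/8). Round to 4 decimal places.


eta = (3/8) * gamma * Hb / (1 + 3*gamma^2/8)
Numerator = (3/8) * 0.98 * 0.93 = 0.341775
Denominator = 1 + 3*0.98^2/8 = 1 + 0.360150 = 1.360150
eta = 0.341775 / 1.360150
eta = 0.2513 m

0.2513


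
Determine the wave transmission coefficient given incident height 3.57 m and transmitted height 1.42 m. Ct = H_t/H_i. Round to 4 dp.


Ct = H_t / H_i
Ct = 1.42 / 3.57
Ct = 0.3978

0.3978


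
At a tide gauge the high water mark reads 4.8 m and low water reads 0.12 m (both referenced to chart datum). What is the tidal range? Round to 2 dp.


Tidal range = High water - Low water
Tidal range = 4.8 - (0.12)
Tidal range = 4.68 m

4.68


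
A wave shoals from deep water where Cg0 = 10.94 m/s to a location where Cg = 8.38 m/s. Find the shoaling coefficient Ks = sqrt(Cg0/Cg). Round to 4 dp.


Ks = sqrt(Cg0 / Cg)
Ks = sqrt(10.94 / 8.38)
Ks = sqrt(1.3055)
Ks = 1.1426

1.1426


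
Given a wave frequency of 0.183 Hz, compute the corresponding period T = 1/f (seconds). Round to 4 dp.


T = 1 / f
T = 1 / 0.183
T = 5.4645 s

5.4645


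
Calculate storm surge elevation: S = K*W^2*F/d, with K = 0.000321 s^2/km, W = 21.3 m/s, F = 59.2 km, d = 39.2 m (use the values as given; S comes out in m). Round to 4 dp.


S = K * W^2 * F / d
W^2 = 21.3^2 = 453.69
S = 0.000321 * 453.69 * 59.2 / 39.2
Numerator = 0.000321 * 453.69 * 59.2 = 8.621562
S = 8.621562 / 39.2 = 0.2199 m

0.2199


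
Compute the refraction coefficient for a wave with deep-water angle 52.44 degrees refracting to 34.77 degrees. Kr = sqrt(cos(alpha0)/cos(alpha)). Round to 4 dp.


Kr = sqrt(cos(alpha0) / cos(alpha))
cos(52.44) = 0.609592
cos(34.77) = 0.821448
Kr = sqrt(0.609592 / 0.821448)
Kr = sqrt(0.742094)
Kr = 0.8614

0.8614


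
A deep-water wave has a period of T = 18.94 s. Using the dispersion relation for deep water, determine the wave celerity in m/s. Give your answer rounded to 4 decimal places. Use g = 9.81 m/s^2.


We use the deep-water celerity formula:
C = g * T / (2 * pi)
C = 9.81 * 18.94 / (2 * 3.14159...)
C = 185.801400 / 6.283185
C = 29.5712 m/s

29.5712


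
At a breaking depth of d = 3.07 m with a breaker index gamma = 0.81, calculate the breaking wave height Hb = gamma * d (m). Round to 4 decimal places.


Hb = gamma * d
Hb = 0.81 * 3.07
Hb = 2.4867 m

2.4867


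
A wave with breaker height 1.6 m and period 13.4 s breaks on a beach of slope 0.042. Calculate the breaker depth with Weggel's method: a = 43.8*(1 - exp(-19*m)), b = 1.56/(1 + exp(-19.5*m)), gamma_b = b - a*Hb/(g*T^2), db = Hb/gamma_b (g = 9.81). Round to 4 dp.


a = 43.8 * (1 - exp(-19 * m))
exp(-19 * 0.042) = exp(-0.7980) = 0.450229
a = 43.8 * (1 - 0.450229) = 24.079991
b = 1.56 / (1 + exp(-19.5 * m))
exp(-19.5 * 0.042) = exp(-0.8190) = 0.440872
b = 1.56 / (1 + 0.440872) = 1.082677
Hb / (g * T^2) = 1.6 / (9.81 * 13.4^2) = 1.6 / 1761.4836 = 0.00090833
gamma_b = b - a * Hb/(g*T^2) = 1.082677 - 24.079991 * 0.00090833 = 1.060805
db = Hb / gamma_b = 1.6 / 1.060805
db = 1.5083 m

1.5083


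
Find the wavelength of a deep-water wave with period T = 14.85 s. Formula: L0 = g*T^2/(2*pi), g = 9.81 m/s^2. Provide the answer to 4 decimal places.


L0 = g * T^2 / (2 * pi)
L0 = 9.81 * 14.85^2 / (2 * pi)
L0 = 9.81 * 220.5225 / 6.28319
L0 = 2163.3257 / 6.28319
L0 = 344.3040 m

344.3040


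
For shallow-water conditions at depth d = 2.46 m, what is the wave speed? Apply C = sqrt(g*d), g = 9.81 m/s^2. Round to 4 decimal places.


Using the shallow-water approximation:
C = sqrt(g * d) = sqrt(9.81 * 2.46)
C = sqrt(24.1326)
C = 4.9125 m/s

4.9125


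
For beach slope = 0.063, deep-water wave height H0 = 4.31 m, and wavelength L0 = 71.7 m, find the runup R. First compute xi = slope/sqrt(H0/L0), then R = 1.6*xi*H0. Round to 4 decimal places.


xi = slope / sqrt(H0/L0)
H0/L0 = 4.31/71.7 = 0.060112
sqrt(0.060112) = 0.245177
xi = 0.063 / 0.245177 = 0.256958
R = 1.6 * xi * H0 = 1.6 * 0.256958 * 4.31
R = 1.7720 m

1.7720


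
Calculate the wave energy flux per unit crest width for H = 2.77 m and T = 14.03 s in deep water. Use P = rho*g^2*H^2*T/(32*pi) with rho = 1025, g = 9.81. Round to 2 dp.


P = rho * g^2 * H^2 * T / (32 * pi)
P = 1025 * 9.81^2 * 2.77^2 * 14.03 / (32 * pi)
P = 1025 * 96.2361 * 7.6729 * 14.03 / 100.53096
P = 105628.04 W/m

105628.04


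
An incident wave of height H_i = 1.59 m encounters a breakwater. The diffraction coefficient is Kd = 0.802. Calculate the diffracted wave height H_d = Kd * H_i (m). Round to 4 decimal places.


H_d = Kd * H_i
H_d = 0.802 * 1.59
H_d = 1.2752 m

1.2752


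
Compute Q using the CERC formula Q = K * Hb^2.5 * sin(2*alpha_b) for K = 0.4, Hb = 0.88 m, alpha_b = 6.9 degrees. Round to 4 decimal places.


Q = K * Hb^2.5 * sin(2 * alpha_b)
Hb^2.5 = 0.88^2.5 = 0.726452
sin(2 * 6.9) = sin(13.8) = 0.238533
Q = 0.4 * 0.726452 * 0.238533
Q = 0.0693 m^3/s

0.0693


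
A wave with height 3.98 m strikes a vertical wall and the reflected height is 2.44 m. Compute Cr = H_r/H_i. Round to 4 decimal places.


Cr = H_r / H_i
Cr = 2.44 / 3.98
Cr = 0.6131

0.6131


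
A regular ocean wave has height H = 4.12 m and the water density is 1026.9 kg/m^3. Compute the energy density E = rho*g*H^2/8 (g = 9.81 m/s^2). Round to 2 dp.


E = (1/8) * rho * g * H^2
E = (1/8) * 1026.9 * 9.81 * 4.12^2
E = 0.125 * 1026.9 * 9.81 * 16.9744
E = 21374.78 J/m^2

21374.78


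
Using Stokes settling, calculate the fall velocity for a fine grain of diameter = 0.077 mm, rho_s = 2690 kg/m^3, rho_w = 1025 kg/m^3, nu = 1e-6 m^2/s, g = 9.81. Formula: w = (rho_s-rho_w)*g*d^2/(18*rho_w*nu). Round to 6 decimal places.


w = (rho_s - rho_w) * g * d^2 / (18 * rho_w * nu)
d = 0.077 mm = 0.000077 m
rho_s - rho_w = 2690 - 1025 = 1665
Numerator = 1665 * 9.81 * (0.000077)^2 = 0.000096842211
Denominator = 18 * 1025 * 1e-6 = 0.018450
w = 0.005249 m/s

0.005249


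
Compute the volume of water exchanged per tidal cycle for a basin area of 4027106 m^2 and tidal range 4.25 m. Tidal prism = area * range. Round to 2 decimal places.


Tidal prism = Area * Tidal range
P = 4027106 * 4.25
P = 17115200.50 m^3

17115200.50


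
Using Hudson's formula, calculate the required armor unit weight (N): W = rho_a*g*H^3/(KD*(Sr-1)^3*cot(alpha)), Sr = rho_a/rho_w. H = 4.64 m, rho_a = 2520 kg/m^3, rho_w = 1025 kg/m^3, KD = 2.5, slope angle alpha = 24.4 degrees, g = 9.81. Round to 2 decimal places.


Sr = rho_a / rho_w = 2520 / 1025 = 2.458537
(Sr - 1) = 1.458537
(Sr - 1)^3 = 3.102787
cot(24.4) = 1 / tan(24.4) = 1 / 0.453620 = 2.204488
Numerator = 2520 * 9.81 * 4.64^3 = 2469582.2205
Denominator = 2.5 * 3.102787 * 2.204488 = 17.100141
W = 2469582.2205 / 17.100141
W = 144418.82 N

144418.82


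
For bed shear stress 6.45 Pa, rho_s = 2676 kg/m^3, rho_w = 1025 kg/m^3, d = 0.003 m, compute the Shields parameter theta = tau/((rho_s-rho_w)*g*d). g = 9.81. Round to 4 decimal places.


theta = tau / ((rho_s - rho_w) * g * d)
rho_s - rho_w = 2676 - 1025 = 1651
Denominator = 1651 * 9.81 * 0.003 = 48.588930
theta = 6.45 / 48.588930
theta = 0.1327

0.1327


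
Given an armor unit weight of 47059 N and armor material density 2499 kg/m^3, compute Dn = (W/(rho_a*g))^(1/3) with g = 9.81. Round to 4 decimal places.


V = W / (rho_a * g)
V = 47059 / (2499 * 9.81)
V = 47059 / 24515.19
V = 1.919585 m^3
Dn = V^(1/3) = 1.919585^(1/3)
Dn = 1.2428 m

1.2428


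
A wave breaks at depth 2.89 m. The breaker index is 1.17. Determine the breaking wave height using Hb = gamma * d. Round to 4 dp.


Hb = gamma * d
Hb = 1.17 * 2.89
Hb = 3.3813 m

3.3813


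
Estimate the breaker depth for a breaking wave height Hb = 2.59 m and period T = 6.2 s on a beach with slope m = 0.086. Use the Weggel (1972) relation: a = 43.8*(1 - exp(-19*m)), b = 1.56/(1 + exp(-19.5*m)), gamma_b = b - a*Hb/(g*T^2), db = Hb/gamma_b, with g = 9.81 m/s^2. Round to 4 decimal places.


a = 43.8 * (1 - exp(-19 * m))
exp(-19 * 0.086) = exp(-1.6340) = 0.195147
a = 43.8 * (1 - 0.195147) = 35.252543
b = 1.56 / (1 + exp(-19.5 * m))
exp(-19.5 * 0.086) = exp(-1.6770) = 0.186934
b = 1.56 / (1 + 0.186934) = 1.314311
Hb / (g * T^2) = 2.59 / (9.81 * 6.2^2) = 2.59 / 377.0964 = 0.00686827
gamma_b = b - a * Hb/(g*T^2) = 1.314311 - 35.252543 * 0.00686827 = 1.072187
db = Hb / gamma_b = 2.59 / 1.072187
db = 2.4156 m

2.4156


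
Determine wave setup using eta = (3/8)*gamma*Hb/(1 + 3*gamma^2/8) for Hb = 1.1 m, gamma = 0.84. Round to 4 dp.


eta = (3/8) * gamma * Hb / (1 + 3*gamma^2/8)
Numerator = (3/8) * 0.84 * 1.1 = 0.346500
Denominator = 1 + 3*0.84^2/8 = 1 + 0.264600 = 1.264600
eta = 0.346500 / 1.264600
eta = 0.2740 m

0.2740


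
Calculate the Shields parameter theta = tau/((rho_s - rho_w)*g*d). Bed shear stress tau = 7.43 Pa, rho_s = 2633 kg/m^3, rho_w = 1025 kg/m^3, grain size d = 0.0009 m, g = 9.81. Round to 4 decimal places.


theta = tau / ((rho_s - rho_w) * g * d)
rho_s - rho_w = 2633 - 1025 = 1608
Denominator = 1608 * 9.81 * 0.0009 = 14.197032
theta = 7.43 / 14.197032
theta = 0.5233

0.5233


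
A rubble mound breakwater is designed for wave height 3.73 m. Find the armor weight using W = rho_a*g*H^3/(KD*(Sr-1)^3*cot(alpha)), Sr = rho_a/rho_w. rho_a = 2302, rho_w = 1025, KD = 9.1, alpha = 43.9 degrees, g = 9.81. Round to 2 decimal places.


Sr = rho_a / rho_w = 2302 / 1025 = 2.245854
(Sr - 1) = 1.245854
(Sr - 1)^3 = 1.933753
cot(43.9) = 1 / tan(43.9) = 1 / 0.962322 = 1.039154
Numerator = 2302 * 9.81 * 3.73^3 = 1171927.7071
Denominator = 9.1 * 1.933753 * 1.039154 = 18.286151
W = 1171927.7071 / 18.286151
W = 64088.27 N

64088.27


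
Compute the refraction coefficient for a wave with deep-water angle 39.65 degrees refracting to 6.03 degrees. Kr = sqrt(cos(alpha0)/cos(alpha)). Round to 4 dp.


Kr = sqrt(cos(alpha0) / cos(alpha))
cos(39.65) = 0.769957
cos(6.03) = 0.994467
Kr = sqrt(0.769957 / 0.994467)
Kr = sqrt(0.774241)
Kr = 0.8799

0.8799


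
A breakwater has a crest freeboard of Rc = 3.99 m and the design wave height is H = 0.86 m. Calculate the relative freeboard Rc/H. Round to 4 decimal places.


Relative freeboard = Rc / H
= 3.99 / 0.86
= 4.6395

4.6395


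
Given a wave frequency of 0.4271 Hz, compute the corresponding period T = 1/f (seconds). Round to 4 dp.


T = 1 / f
T = 1 / 0.4271
T = 2.3414 s

2.3414


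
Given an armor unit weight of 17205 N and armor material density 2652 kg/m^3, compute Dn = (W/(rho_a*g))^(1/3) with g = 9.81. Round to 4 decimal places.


V = W / (rho_a * g)
V = 17205 / (2652 * 9.81)
V = 17205 / 26016.12
V = 0.661321 m^3
Dn = V^(1/3) = 0.661321^(1/3)
Dn = 0.8712 m

0.8712


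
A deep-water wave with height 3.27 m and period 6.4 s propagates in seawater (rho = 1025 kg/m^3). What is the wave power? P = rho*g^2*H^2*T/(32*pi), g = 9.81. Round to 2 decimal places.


P = rho * g^2 * H^2 * T / (32 * pi)
P = 1025 * 9.81^2 * 3.27^2 * 6.4 / (32 * pi)
P = 1025 * 96.2361 * 10.6929 * 6.4 / 100.53096
P = 67148.68 W/m

67148.68


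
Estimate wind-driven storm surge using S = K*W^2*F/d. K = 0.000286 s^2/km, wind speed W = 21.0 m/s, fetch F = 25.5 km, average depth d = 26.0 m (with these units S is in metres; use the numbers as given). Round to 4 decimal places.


S = K * W^2 * F / d
W^2 = 21.0^2 = 441.00
S = 0.000286 * 441.00 * 25.5 / 26.0
Numerator = 0.000286 * 441.00 * 25.5 = 3.216213
S = 3.216213 / 26.0 = 0.1237 m

0.1237


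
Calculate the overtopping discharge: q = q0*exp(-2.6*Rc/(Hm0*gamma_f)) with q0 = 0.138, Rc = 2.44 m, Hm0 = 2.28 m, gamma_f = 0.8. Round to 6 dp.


q = q0 * exp(-2.6 * Rc / (Hm0 * gamma_f))
Exponent = -2.6 * 2.44 / (2.28 * 0.8)
= -2.6 * 2.44 / 1.8240
= -3.478070
exp(-3.478070) = 0.030867
q = 0.138 * 0.030867
q = 0.004260 m^3/s/m

0.004260


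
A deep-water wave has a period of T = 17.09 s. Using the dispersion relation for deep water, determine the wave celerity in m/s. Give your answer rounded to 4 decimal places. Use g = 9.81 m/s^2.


We use the deep-water celerity formula:
C = g * T / (2 * pi)
C = 9.81 * 17.09 / (2 * 3.14159...)
C = 167.652900 / 6.283185
C = 26.6828 m/s

26.6828


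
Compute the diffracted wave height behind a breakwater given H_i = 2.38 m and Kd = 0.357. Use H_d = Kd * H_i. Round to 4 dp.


H_d = Kd * H_i
H_d = 0.357 * 2.38
H_d = 0.8497 m

0.8497


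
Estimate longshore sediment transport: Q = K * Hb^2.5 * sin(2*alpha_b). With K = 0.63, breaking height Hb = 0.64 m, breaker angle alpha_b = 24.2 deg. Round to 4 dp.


Q = K * Hb^2.5 * sin(2 * alpha_b)
Hb^2.5 = 0.64^2.5 = 0.327680
sin(2 * 24.2) = sin(48.4) = 0.747798
Q = 0.63 * 0.327680 * 0.747798
Q = 0.1544 m^3/s

0.1544


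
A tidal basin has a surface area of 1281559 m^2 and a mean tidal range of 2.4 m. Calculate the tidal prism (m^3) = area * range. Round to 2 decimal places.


Tidal prism = Area * Tidal range
P = 1281559 * 2.4
P = 3075741.60 m^3

3075741.60


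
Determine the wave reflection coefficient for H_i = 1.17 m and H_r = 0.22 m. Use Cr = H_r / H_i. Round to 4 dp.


Cr = H_r / H_i
Cr = 0.22 / 1.17
Cr = 0.1880

0.1880


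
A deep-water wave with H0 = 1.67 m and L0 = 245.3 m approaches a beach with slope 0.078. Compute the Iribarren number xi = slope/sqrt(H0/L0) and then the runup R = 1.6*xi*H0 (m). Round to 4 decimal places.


xi = slope / sqrt(H0/L0)
H0/L0 = 1.67/245.3 = 0.006808
sqrt(0.006808) = 0.082511
xi = 0.078 / 0.082511 = 0.945334
R = 1.6 * xi * H0 = 1.6 * 0.945334 * 1.67
R = 2.5259 m

2.5259


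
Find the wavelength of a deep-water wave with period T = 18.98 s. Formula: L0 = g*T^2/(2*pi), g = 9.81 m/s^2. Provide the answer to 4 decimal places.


L0 = g * T^2 / (2 * pi)
L0 = 9.81 * 18.98^2 / (2 * pi)
L0 = 9.81 * 360.2404 / 6.28319
L0 = 3533.9583 / 6.28319
L0 = 562.4469 m

562.4469


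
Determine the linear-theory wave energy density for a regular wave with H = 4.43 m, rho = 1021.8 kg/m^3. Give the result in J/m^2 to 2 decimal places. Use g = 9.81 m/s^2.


E = (1/8) * rho * g * H^2
E = (1/8) * 1021.8 * 9.81 * 4.43^2
E = 0.125 * 1021.8 * 9.81 * 19.6249
E = 24589.65 J/m^2

24589.65


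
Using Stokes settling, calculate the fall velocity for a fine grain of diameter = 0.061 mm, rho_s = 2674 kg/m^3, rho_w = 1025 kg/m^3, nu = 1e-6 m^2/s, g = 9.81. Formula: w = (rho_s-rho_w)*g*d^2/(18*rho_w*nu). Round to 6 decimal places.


w = (rho_s - rho_w) * g * d^2 / (18 * rho_w * nu)
d = 0.061 mm = 0.000061 m
rho_s - rho_w = 2674 - 1025 = 1649
Numerator = 1649 * 9.81 * (0.000061)^2 = 0.000060193463
Denominator = 18 * 1025 * 1e-6 = 0.018450
w = 0.003263 m/s

0.003263
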